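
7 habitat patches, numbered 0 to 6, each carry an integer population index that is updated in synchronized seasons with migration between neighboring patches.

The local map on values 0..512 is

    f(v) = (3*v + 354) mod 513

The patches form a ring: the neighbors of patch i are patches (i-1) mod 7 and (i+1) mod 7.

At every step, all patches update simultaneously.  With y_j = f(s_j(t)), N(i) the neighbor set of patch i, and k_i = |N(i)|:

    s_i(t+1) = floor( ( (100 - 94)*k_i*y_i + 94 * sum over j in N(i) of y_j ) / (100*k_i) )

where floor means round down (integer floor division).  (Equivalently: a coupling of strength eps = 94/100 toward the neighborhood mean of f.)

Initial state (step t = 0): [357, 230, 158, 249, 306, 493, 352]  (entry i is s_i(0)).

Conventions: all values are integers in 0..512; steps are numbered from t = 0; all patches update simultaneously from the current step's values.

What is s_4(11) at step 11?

Answer: s_4(11) = 243

Derivation:
t=0: [357, 230, 158, 249, 306, 493, 352]
t=1: [212, 336, 62, 268, 188, 313, 348]
t=2: [361, 257, 221, 210, 211, 381, 372]
t=3: [279, 435, 298, 487, 471, 459, 441]
t=4: [131, 189, 199, 228, 233, 183, 176]
t=5: [379, 340, 223, 219, 190, 209, 315]
t=6: [319, 479, 428, 462, 478, 349, 454]
t=7: [218, 195, 218, 175, 285, 222, 320]
t=8: [365, 490, 401, 340, 421, 251, 488]
t=9: [290, 224, 298, 66, 206, 172, 253]
t=10: [52, 197, 31, 322, 213, 278, 266]
t=11: [292, 475, 368, 453, 243, 294, 323]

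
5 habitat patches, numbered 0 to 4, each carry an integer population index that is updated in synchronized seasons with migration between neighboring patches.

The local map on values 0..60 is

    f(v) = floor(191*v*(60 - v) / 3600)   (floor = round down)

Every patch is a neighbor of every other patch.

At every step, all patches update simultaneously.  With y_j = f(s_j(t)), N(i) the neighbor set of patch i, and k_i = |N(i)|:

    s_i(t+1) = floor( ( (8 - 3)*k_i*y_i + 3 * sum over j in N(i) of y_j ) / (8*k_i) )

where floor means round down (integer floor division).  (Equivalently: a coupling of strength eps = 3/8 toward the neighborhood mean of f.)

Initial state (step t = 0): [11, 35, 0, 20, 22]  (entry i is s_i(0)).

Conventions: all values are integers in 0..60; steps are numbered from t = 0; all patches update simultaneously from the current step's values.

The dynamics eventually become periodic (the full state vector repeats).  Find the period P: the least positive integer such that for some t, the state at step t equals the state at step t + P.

Answer: 2
Key observation: The state at step 10, [46, 46, 46, 46, 46], reappears at step 12 — and no state repeats earlier — so the cycle the system enters has period 2.

Derivation:
t=0: [11, 35, 0, 20, 22]
t=1: [29, 39, 15, 37, 38]
t=2: [45, 42, 38, 43, 43]
t=3: [36, 39, 41, 38, 38]
t=4: [44, 43, 42, 43, 43]
t=5: [37, 38, 39, 38, 38]
t=6: [44, 44, 43, 44, 44]
t=7: [37, 37, 37, 37, 37]
t=8: [45, 45, 45, 45, 45]
t=9: [35, 35, 35, 35, 35]
t=10: [46, 46, 46, 46, 46]
t=11: [34, 34, 34, 34, 34]
t=12: [46, 46, 46, 46, 46]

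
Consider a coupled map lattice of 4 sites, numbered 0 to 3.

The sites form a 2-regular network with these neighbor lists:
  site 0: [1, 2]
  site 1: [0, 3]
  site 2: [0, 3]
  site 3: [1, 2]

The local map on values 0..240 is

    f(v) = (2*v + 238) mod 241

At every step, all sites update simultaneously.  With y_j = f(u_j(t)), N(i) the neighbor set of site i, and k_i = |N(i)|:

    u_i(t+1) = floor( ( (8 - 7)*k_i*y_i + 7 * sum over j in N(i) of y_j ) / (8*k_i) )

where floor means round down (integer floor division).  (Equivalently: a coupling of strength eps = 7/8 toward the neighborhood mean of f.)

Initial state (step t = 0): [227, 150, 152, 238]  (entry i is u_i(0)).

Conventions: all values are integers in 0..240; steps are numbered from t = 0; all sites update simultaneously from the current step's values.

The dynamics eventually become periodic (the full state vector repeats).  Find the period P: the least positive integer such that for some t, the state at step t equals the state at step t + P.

Answer: 24
Key observation: The state at step 22, [194, 194, 194, 194], reappears at step 46 — and no state repeats earlier — so the cycle the system enters has period 24.

Derivation:
t=0: [227, 150, 152, 238]
t=1: [77, 200, 200, 79]
t=2: [155, 153, 153, 155]
t=3: [62, 65, 65, 62]
t=4: [126, 121, 121, 126]
t=5: [210, 36, 36, 210]
t=6: [82, 162, 162, 82]
t=7: [90, 150, 150, 90]
t=8: [71, 161, 161, 71]
t=9: [85, 131, 131, 85]
t=10: [36, 148, 148, 36]
t=11: [54, 66, 66, 54]
t=12: [126, 108, 108, 126]
t=13: [187, 33, 33, 187]
t=14: [71, 121, 121, 71]
t=15: [226, 151, 151, 226]
t=16: [76, 189, 189, 76]
t=17: [135, 147, 147, 135]
t=18: [47, 29, 29, 47]
t=19: [59, 86, 86, 59]
t=20: [162, 121, 121, 162]
t=21: [219, 99, 99, 219]
t=22: [194, 194, 194, 194]
t=23: [144, 144, 144, 144]
t=24: [44, 44, 44, 44]
t=25: [85, 85, 85, 85]
t=26: [167, 167, 167, 167]
t=27: [90, 90, 90, 90]
t=28: [177, 177, 177, 177]
t=29: [110, 110, 110, 110]
t=30: [217, 217, 217, 217]
t=31: [190, 190, 190, 190]
t=32: [136, 136, 136, 136]
t=33: [28, 28, 28, 28]
t=34: [53, 53, 53, 53]
t=35: [103, 103, 103, 103]
t=36: [203, 203, 203, 203]
t=37: [162, 162, 162, 162]
t=38: [80, 80, 80, 80]
t=39: [157, 157, 157, 157]
t=40: [70, 70, 70, 70]
t=41: [137, 137, 137, 137]
t=42: [30, 30, 30, 30]
t=43: [57, 57, 57, 57]
t=44: [111, 111, 111, 111]
t=45: [219, 219, 219, 219]
t=46: [194, 194, 194, 194]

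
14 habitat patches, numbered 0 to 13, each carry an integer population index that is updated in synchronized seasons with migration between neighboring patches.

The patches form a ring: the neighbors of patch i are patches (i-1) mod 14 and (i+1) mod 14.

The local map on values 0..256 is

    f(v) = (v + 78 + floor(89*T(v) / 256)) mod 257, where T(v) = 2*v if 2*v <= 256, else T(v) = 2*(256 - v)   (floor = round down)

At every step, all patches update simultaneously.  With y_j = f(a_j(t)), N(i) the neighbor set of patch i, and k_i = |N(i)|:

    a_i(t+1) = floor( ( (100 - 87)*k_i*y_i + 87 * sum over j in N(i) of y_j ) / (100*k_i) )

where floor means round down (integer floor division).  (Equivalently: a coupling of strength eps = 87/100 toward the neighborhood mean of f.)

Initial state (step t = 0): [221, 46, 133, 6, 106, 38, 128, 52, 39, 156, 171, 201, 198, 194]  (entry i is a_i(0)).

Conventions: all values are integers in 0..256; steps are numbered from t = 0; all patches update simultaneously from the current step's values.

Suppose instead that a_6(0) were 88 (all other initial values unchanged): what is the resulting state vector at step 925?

Simulating step by step:
t=0: [221, 46, 133, 6, 106, 38, 88, 52, 39, 156, 171, 201, 198, 194]
t=1: [101, 65, 110, 28, 100, 117, 163, 182, 110, 90, 52, 55, 59, 61]
t=2: [192, 135, 137, 126, 94, 130, 37, 30, 124, 105, 196, 171, 176, 209]
t=3: [51, 47, 37, 124, 62, 168, 90, 91, 171, 71, 141, 54, 55, 55]
t=4: [164, 152, 99, 144, 59, 186, 152, 152, 193, 65, 164, 114, 170, 167]
t=5: [47, 133, 69, 189, 65, 104, 49, 50, 108, 70, 94, 44, 33, 49]
t=6: [107, 157, 66, 173, 159, 184, 201, 92, 156, 130, 182, 180, 153, 147]
t=7: [38, 89, 66, 109, 52, 53, 133, 76, 123, 48, 46, 49, 47, 26]
t=8: [170, 173, 125, 155, 96, 110, 167, 56, 162, 100, 159, 156, 143, 145]
t=9: [47, 42, 46, 124, 54, 126, 84, 64, 188, 73, 133, 44, 44, 45]
t=10: [152, 155, 98, 144, 50, 173, 124, 144, 175, 67, 158, 102, 152, 154]
t=11: [45, 131, 70, 182, 61, 90, 44, 41, 108, 67, 197, 72, 134, 45]
t=12: [103, 157, 65, 171, 147, 174, 183, 86, 147, 52, 177, 68, 159, 103]
t=13: [162, 197, 66, 107, 50, 48, 126, 71, 174, 62, 162, 68, 199, 162]
t=14: [52, 110, 51, 152, 91, 105, 159, 63, 172, 67, 169, 71, 112, 52]
t=15: [96, 144, 43, 178, 161, 154, 197, 66, 169, 68, 175, 51, 159, 98]
t=16: [155, 175, 60, 93, 48, 52, 109, 71, 172, 69, 162, 64, 183, 156]
t=17: [48, 104, 148, 177, 195, 92, 158, 50, 177, 68, 171, 68, 107, 49]
t=18: [201, 121, 138, 51, 131, 75, 177, 64, 161, 69, 174, 48, 154, 90]
t=19: [119, 47, 87, 55, 165, 65, 176, 67, 171, 68, 160, 62, 175, 75]
t=20: [160, 127, 171, 141, 162, 68, 171, 69, 173, 67, 169, 66, 175, 58]
t=21: [98, 47, 40, 48, 108, 68, 174, 69, 174, 68, 171, 68, 165, 65]
t=22: [181, 189, 156, 85, 153, 49, 175, 70, 175, 69, 174, 68, 172, 151]
t=23: [50, 50, 126, 68, 172, 63, 162, 70, 176, 70, 175, 69, 110, 51]
t=24: [162, 106, 158, 62, 170, 66, 171, 68, 177, 70, 176, 50, 156, 94]
t=25: [109, 41, 85, 65, 168, 68, 172, 69, 175, 70, 162, 63, 179, 71]
t=26: [150, 117, 174, 142, 172, 69, 174, 70, 176, 68, 171, 67, 173, 50]
t=27: [84, 44, 33, 50, 109, 70, 176, 70, 175, 69, 173, 69, 160, 62]
t=28: [174, 173, 153, 81, 156, 50, 177, 70, 176, 70, 175, 67, 170, 139]
t=29: [46, 48, 121, 67, 169, 63, 162, 70, 177, 70, 175, 69, 107, 49]
t=30: [159, 99, 155, 57, 169, 66, 171, 68, 177, 70, 176, 48, 154, 89]
t=31: [211, 72, 188, 64, 164, 68, 172, 69, 175, 70, 161, 62, 174, 69]
t=32: [179, 77, 175, 69, 171, 68, 174, 70, 176, 68, 171, 67, 170, 75]
t=33: [186, 72, 181, 70, 174, 69, 175, 70, 175, 69, 173, 68, 178, 71]
t=34: [180, 73, 179, 71, 176, 70, 176, 70, 176, 70, 174, 70, 176, 72]
t=35: [181, 72, 180, 71, 178, 70, 177, 70, 177, 70, 177, 70, 179, 71]
t=36: [180, 72, 180, 71, 178, 71, 177, 70, 177, 70, 177, 71, 178, 72]
t=37: [180, 72, 180, 71, 179, 71, 178, 70, 177, 70, 178, 71, 180, 72]
t=38: [180, 72, 180, 71, 179, 71, 178, 71, 177, 71, 178, 71, 180, 72]
t=39: [180, 72, 180, 71, 179, 71, 179, 71, 179, 71, 179, 71, 180, 72]
t=40: [180, 72, 180, 71, 179, 71, 179, 71, 179, 71, 179, 71, 180, 72]

Answer: [180, 72, 180, 71, 179, 71, 179, 71, 179, 71, 179, 71, 180, 72]
Key observation: The state at step 39, [180, 72, 180, 71, 179, 71, 179, 71, 179, 71, 179, 71, 180, 72], reappears at step 40: the system is in a cycle of period 1 from step 39 on.  Therefore the state at step 925 equals the state at step 39 + ((925 - 39) mod 1) = 39, which is [180, 72, 180, 71, 179, 71, 179, 71, 179, 71, 179, 71, 180, 72].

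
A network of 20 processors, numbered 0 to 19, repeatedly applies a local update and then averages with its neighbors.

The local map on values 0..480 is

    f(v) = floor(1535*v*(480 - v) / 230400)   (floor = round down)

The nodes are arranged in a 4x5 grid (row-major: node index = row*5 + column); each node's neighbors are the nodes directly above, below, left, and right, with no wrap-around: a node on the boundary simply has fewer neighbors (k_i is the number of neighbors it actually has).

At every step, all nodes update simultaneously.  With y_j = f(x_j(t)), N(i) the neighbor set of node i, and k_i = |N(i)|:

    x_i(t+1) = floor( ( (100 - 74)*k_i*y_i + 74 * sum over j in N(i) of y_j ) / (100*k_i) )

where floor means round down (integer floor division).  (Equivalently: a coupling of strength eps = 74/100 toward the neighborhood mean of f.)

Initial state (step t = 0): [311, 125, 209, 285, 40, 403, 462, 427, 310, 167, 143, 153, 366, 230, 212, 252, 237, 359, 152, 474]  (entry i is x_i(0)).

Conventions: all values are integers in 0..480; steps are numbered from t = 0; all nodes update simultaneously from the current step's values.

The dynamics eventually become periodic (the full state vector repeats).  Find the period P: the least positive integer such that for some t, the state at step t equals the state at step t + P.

Simulating step by step:
t=0: [311, 125, 209, 285, 40, 403, 462, 427, 310, 167, 143, 153, 366, 230, 212, 252, 237, 359, 152, 474]
t=1: [276, 269, 299, 304, 296, 232, 196, 235, 322, 299, 310, 278, 285, 347, 283, 359, 347, 319, 256, 267]
t=2: [379, 370, 369, 354, 359, 369, 377, 365, 347, 357, 349, 355, 356, 350, 354, 318, 327, 350, 352, 376]
t=3: [267, 264, 279, 291, 293, 272, 273, 281, 296, 296, 303, 296, 294, 300, 288, 324, 318, 307, 291, 288]
t=4: [377, 376, 372, 366, 364, 371, 373, 369, 364, 364, 357, 360, 362, 363, 364, 346, 348, 356, 361, 367]
t=5: [262, 262, 268, 276, 279, 270, 270, 273, 278, 281, 289, 286, 283, 282, 280, 301, 298, 292, 284, 281]
t=6: [378, 378, 377, 375, 373, 375, 375, 375, 373, 372, 367, 369, 370, 371, 372, 362, 363, 366, 369, 371]
t=7: [258, 257, 259, 262, 264, 263, 262, 263, 265, 266, 273, 272, 270, 268, 267, 280, 278, 275, 271, 269]
t=8: [380, 380, 380, 379, 379, 379, 379, 379, 379, 378, 376, 376, 377, 377, 378, 374, 374, 375, 377, 377]
t=9: [253, 253, 253, 254, 255, 255, 255, 255, 255, 255, 259, 259, 258, 257, 256, 262, 262, 260, 258, 257]
t=10: [382, 382, 382, 382, 382, 381, 381, 381, 381, 382, 381, 381, 381, 381, 381, 380, 380, 380, 381, 381]
t=11: [249, 249, 249, 249, 249, 250, 250, 250, 250, 249, 251, 251, 251, 251, 250, 252, 252, 252, 251, 251]
t=12: [383, 383, 383, 383, 383, 382, 382, 382, 382, 383, 382, 382, 382, 382, 382, 382, 382, 382, 382, 382]
t=13: [247, 247, 247, 247, 247, 248, 248, 248, 248, 247, 249, 249, 249, 249, 248, 249, 249, 249, 249, 249]
t=14: [383, 383, 383, 383, 383, 383, 383, 383, 383, 383, 383, 383, 383, 383, 383, 383, 383, 383, 383, 383]
t=15: [247, 247, 247, 247, 247, 247, 247, 247, 247, 247, 247, 247, 247, 247, 247, 247, 247, 247, 247, 247]
t=16: [383, 383, 383, 383, 383, 383, 383, 383, 383, 383, 383, 383, 383, 383, 383, 383, 383, 383, 383, 383]

Answer: 2
Key observation: The state at step 14, [383, 383, 383, 383, 383, 383, 383, 383, 383, 383, 383, 383, 383, 383, 383, 383, 383, 383, 383, 383], reappears at step 16 — and no state repeats earlier — so the cycle the system enters has period 2.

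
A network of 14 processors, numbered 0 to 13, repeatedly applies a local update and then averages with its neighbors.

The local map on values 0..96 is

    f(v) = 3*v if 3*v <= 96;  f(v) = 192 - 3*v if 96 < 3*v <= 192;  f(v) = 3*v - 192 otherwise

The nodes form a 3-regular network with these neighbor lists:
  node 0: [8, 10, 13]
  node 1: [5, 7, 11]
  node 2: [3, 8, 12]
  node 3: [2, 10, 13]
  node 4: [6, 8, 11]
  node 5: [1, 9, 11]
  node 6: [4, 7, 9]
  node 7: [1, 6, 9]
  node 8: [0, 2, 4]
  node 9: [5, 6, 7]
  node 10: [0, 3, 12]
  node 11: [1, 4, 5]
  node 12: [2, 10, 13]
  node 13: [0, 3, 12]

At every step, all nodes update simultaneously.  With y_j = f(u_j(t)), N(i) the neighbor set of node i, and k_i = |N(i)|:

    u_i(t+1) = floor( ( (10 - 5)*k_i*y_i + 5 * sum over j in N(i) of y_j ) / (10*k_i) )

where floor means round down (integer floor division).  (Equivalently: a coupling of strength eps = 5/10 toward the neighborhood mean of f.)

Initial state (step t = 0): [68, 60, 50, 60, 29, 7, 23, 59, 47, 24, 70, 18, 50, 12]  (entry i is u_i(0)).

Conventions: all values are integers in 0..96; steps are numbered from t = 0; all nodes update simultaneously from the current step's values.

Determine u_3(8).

Answer: u_3(8) = 68

Derivation:
t=0: [68, 60, 50, 60, 29, 7, 23, 59, 47, 24, 70, 18, 50, 12]
t=1: [23, 21, 38, 22, 72, 33, 63, 33, 49, 53, 20, 47, 37, 29]
t=2: [66, 71, 71, 70, 28, 71, 26, 63, 51, 48, 66, 55, 78, 79]
t=3: [18, 19, 27, 21, 66, 26, 61, 26, 38, 41, 14, 34, 33, 33]
t=4: [62, 69, 79, 67, 32, 75, 30, 61, 62, 62, 56, 68, 82, 81]
t=5: [16, 16, 34, 24, 66, 22, 63, 23, 27, 25, 23, 30, 47, 37]
t=6: [62, 61, 79, 76, 32, 68, 26, 55, 64, 60, 63, 65, 65, 69]
t=7: [6, 11, 29, 28, 61, 10, 61, 30, 24, 25, 9, 21, 12, 15]
t=8: [33, 47, 75, 68, 28, 43, 33, 64, 55, 59, 36, 43, 44, 45]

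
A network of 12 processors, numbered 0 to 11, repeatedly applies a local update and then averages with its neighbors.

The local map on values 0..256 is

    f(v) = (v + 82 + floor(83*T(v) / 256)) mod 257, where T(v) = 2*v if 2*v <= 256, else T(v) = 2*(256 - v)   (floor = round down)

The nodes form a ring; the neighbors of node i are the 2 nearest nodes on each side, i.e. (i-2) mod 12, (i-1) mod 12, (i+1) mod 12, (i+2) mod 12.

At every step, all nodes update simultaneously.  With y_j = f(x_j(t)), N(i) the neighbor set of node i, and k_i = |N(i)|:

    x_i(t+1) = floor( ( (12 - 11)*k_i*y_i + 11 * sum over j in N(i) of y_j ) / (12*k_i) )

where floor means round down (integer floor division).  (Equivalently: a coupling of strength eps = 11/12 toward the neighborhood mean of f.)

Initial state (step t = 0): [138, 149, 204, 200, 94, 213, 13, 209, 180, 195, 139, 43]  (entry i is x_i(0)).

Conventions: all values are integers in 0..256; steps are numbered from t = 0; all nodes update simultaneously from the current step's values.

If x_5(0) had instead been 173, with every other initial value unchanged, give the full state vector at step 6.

Simulating step by step:
t=0: [138, 149, 204, 200, 94, 173, 13, 209, 180, 195, 139, 43]
t=1: [71, 75, 92, 94, 83, 110, 101, 66, 65, 75, 72, 53]
t=2: [201, 208, 216, 171, 183, 204, 158, 164, 208, 188, 191, 199]
t=3: [61, 59, 58, 60, 56, 51, 56, 56, 53, 57, 60, 60]
t=4: [179, 179, 178, 174, 174, 174, 171, 171, 175, 175, 176, 179]
t=5: [52, 52, 52, 52, 52, 51, 51, 51, 51, 52, 52, 52]
t=6: [167, 167, 167, 166, 166, 166, 166, 166, 166, 166, 166, 167]

Answer: [167, 167, 167, 166, 166, 166, 166, 166, 166, 166, 166, 167]
Key observation: This trace re-runs the system from the modified initial state.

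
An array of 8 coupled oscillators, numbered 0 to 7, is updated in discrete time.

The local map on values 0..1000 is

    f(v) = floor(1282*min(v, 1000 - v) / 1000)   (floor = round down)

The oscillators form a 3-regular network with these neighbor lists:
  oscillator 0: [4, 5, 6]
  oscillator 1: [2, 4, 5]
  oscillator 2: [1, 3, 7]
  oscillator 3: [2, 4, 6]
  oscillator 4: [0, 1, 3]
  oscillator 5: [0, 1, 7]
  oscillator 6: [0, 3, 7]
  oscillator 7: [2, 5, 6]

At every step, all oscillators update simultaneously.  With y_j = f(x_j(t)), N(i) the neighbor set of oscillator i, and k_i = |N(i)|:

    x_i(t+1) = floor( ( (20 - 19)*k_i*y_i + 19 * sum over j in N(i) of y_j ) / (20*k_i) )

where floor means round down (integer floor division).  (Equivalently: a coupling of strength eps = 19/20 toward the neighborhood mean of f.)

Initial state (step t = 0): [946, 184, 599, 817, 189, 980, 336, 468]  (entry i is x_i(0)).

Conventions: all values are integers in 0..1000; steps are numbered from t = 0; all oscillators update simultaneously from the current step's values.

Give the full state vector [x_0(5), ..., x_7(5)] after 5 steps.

Simulating step by step:
t=0: [946, 184, 599, 817, 189, 980, 336, 468]
t=1: [224, 259, 363, 387, 182, 287, 307, 336]
t=2: [328, 353, 421, 370, 364, 350, 403, 409]
t=3: [473, 482, 486, 505, 449, 464, 474, 502]
t=4: [592, 598, 629, 603, 616, 619, 625, 609]
t=5: [488, 486, 506, 483, 514, 511, 509, 482]

Answer: [488, 486, 506, 483, 514, 511, 509, 482]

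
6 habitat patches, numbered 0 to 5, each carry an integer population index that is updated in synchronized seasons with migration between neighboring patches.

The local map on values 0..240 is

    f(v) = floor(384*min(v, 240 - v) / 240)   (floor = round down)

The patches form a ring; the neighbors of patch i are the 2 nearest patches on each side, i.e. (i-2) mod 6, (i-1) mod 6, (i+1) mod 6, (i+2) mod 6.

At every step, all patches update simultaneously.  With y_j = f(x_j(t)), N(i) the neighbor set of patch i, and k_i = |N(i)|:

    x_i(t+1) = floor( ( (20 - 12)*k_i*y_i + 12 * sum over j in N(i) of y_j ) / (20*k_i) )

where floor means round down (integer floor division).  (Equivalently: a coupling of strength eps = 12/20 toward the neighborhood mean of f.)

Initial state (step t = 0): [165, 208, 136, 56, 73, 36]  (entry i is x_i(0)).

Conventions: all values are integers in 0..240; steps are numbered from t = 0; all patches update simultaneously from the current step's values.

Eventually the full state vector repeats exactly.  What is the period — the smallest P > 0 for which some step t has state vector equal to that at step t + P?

Answer: 2
Key observation: The state at step 25, [172, 172, 172, 172, 172, 172], reappears at step 27 — and no state repeats earlier — so the cycle the system enters has period 2.

Derivation:
t=0: [165, 208, 136, 56, 73, 36]
t=1: [106, 85, 122, 94, 111, 79]
t=2: [161, 149, 170, 154, 165, 145]
t=3: [129, 137, 124, 134, 127, 140]
t=4: [174, 169, 177, 170, 175, 167]
t=5: [106, 110, 105, 109, 106, 111]
t=6: [171, 173, 170, 173, 170, 174]
t=7: [109, 107, 110, 108, 109, 107]
t=8: [173, 172, 174, 172, 173, 172]
t=9: [107, 107, 106, 107, 107, 107]
t=10: [170, 170, 170, 170, 170, 171]
t=11: [111, 111, 112, 111, 111, 111]
t=12: [177, 177, 177, 177, 177, 177]
t=13: [100, 100, 100, 100, 100, 100]
t=14: [160, 160, 160, 160, 160, 160]
t=15: [128, 128, 128, 128, 128, 128]
t=16: [179, 179, 179, 179, 179, 179]
t=17: [97, 97, 97, 97, 97, 97]
t=18: [155, 155, 155, 155, 155, 155]
t=19: [136, 136, 136, 136, 136, 136]
t=20: [166, 166, 166, 166, 166, 166]
t=21: [118, 118, 118, 118, 118, 118]
t=22: [188, 188, 188, 188, 188, 188]
t=23: [83, 83, 83, 83, 83, 83]
t=24: [132, 132, 132, 132, 132, 132]
t=25: [172, 172, 172, 172, 172, 172]
t=26: [108, 108, 108, 108, 108, 108]
t=27: [172, 172, 172, 172, 172, 172]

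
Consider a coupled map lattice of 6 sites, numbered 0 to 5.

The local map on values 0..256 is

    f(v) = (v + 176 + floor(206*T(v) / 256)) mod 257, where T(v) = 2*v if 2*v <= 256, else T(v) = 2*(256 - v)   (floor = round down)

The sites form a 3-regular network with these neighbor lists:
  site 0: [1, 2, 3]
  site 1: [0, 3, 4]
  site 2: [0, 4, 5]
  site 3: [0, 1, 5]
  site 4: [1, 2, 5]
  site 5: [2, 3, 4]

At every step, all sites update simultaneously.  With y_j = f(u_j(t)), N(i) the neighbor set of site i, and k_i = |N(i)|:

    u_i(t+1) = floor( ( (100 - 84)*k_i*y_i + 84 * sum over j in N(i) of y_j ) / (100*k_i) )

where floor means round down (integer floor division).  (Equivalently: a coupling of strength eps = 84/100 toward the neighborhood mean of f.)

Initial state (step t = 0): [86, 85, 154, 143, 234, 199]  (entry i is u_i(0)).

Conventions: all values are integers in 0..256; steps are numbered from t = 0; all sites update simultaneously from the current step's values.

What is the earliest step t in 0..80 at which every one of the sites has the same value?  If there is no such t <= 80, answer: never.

Simulating step by step:
t=0: [86, 85, 154, 143, 234, 199]  (not all equal)
t=1: [196, 183, 189, 176, 194, 220]  (not all equal)
t=2: [217, 215, 207, 210, 210, 213]  (not all equal)
t=3: [201, 200, 201, 199, 201, 202]  (not all equal)
t=4: [208, 208, 207, 208, 208, 208]  (not all equal)
t=5: [204, 204, 204, 204, 204, 204]  (all equal)

Answer: 5
Key observation: Synchronization is absorbing here: once all sites are equal they stay equal, and step 5 is the first all-equal step.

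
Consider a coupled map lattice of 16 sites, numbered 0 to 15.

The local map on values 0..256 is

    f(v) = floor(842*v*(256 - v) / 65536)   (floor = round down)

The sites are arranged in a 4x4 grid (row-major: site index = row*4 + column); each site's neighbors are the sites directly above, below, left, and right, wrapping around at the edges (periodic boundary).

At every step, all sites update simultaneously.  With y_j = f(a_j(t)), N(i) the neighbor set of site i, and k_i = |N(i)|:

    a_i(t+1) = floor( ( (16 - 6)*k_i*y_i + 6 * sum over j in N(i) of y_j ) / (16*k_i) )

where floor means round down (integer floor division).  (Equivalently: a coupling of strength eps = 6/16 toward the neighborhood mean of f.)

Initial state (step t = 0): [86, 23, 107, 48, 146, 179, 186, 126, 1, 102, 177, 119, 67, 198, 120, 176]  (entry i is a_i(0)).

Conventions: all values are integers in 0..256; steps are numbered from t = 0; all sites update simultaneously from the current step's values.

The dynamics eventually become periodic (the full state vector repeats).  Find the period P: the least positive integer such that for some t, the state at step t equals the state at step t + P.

Answer: 2
Key observation: The state at step 18, [210, 210, 210, 210, 210, 210, 210, 210, 210, 210, 210, 210, 210, 210, 210, 210], reappears at step 20 — and no state repeats earlier — so the cycle the system enters has period 2.

Derivation:
t=0: [86, 23, 107, 48, 146, 179, 186, 126, 1, 102, 177, 119, 67, 198, 120, 176]
t=1: [169, 109, 181, 153, 182, 170, 176, 197, 74, 173, 185, 184, 149, 151, 197, 178]
t=2: [191, 198, 177, 190, 173, 186, 176, 161, 176, 183, 169, 168, 197, 196, 160, 179]
t=3: [159, 153, 176, 167, 180, 168, 180, 189, 177, 171, 186, 187, 155, 156, 188, 175]
t=4: [195, 198, 181, 186, 177, 187, 174, 167, 180, 185, 169, 167, 196, 195, 170, 181]
t=5: [155, 152, 172, 169, 175, 166, 181, 186, 173, 168, 185, 186, 155, 156, 181, 173]
t=6: [198, 199, 184, 186, 183, 189, 175, 171, 184, 187, 171, 170, 197, 196, 177, 183]
t=7: [151, 149, 169, 167, 169, 163, 179, 182, 169, 165, 183, 183, 153, 154, 175, 170]
t=8: [200, 201, 188, 189, 188, 192, 178, 176, 188, 190, 174, 174, 199, 198, 183, 186]
t=9: [146, 146, 163, 162, 162, 158, 175, 176, 163, 161, 179, 179, 148, 149, 168, 166]
t=10: [203, 203, 193, 194, 194, 196, 183, 182, 193, 194, 180, 180, 202, 202, 189, 191]
t=11: [141, 141, 156, 154, 154, 152, 168, 169, 155, 154, 171, 171, 143, 143, 160, 158]
t=12: [206, 206, 199, 200, 200, 201, 190, 190, 200, 200, 188, 188, 205, 205, 197, 197]
t=13: [134, 134, 145, 144, 143, 143, 158, 157, 144, 144, 160, 160, 136, 136, 148, 148]
t=14: [209, 209, 205, 206, 206, 206, 199, 200, 206, 206, 198, 198, 208, 208, 204, 204]
t=15: [127, 127, 134, 133, 132, 132, 142, 141, 133, 133, 144, 144, 128, 128, 136, 135]
t=16: [210, 210, 209, 209, 209, 209, 207, 208, 209, 209, 207, 207, 209, 209, 209, 209]
t=17: [124, 124, 126, 126, 126, 126, 129, 128, 126, 126, 129, 129, 125, 125, 126, 126]
t=18: [210, 210, 210, 210, 210, 210, 210, 210, 210, 210, 210, 210, 210, 210, 210, 210]
t=19: [124, 124, 124, 124, 124, 124, 124, 124, 124, 124, 124, 124, 124, 124, 124, 124]
t=20: [210, 210, 210, 210, 210, 210, 210, 210, 210, 210, 210, 210, 210, 210, 210, 210]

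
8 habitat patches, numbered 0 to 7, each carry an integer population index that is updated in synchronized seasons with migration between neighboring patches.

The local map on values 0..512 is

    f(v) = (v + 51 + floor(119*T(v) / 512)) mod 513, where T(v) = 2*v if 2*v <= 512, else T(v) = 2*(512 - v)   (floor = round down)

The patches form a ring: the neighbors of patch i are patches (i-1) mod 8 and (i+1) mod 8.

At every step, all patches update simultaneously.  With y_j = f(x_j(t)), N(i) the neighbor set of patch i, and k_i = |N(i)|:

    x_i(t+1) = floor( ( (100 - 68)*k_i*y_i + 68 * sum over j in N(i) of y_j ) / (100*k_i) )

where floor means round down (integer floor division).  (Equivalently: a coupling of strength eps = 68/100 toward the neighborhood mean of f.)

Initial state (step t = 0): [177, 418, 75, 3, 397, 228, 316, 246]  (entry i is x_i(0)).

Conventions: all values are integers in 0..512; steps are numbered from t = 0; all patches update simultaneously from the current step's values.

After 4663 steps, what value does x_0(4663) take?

Answer: x_0(4663) = 305
Key observation: The state at step 30, [305, 313, 305, 453, 305, 313, 305, 453], reappears at step 32: the system is in a cycle of period 2 from step 30 on.  Therefore the state at step 4663 equals the state at step 30 + ((4663 - 30) mod 2) = 31, which is [305, 453, 305, 313, 305, 453, 305, 313].

Derivation:
t=0: [177, 418, 75, 3, 397, 228, 316, 246]
t=1: [413, 323, 243, 242, 309, 448, 416, 392]
t=2: [489, 458, 424, 422, 288, 332, 337, 506]
t=3: [34, 19, 8, 151, 300, 459, 324, 186]
t=4: [168, 80, 138, 260, 243, 316, 264, 294]
t=5: [303, 240, 283, 361, 431, 430, 444, 389]
t=6: [449, 431, 441, 305, 167, 8, 175, 316]
t=7: [162, 11, 159, 249, 269, 224, 275, 256]
t=8: [259, 215, 254, 375, 408, 416, 413, 382]
t=9: [428, 405, 425, 472, 502, 509, 504, 476]
t=10: [183, 164, 182, 24, 39, 45, 40, 26]
t=11: [231, 309, 229, 172, 103, 110, 104, 174]
t=12: [382, 408, 380, 296, 239, 205, 240, 298]
t=13: [482, 497, 481, 446, 399, 385, 400, 447]
t=14: [29, 35, 29, 186, 333, 500, 334, 187]
t=15: [174, 95, 174, 293, 273, 331, 274, 294]
t=16: [313, 268, 313, 394, 448, 444, 449, 394]
t=17: [462, 448, 462, 319, 178, 14, 179, 320]
t=18: [168, 20, 168, 260, 279, 234, 280, 261]
t=19: [267, 227, 267, 386, 419, 423, 419, 386]
t=20: [436, 415, 436, 304, 168, 0, 168, 304]
t=21: [329, 169, 329, 248, 265, 218, 265, 248]
t=22: [390, 411, 390, 436, 404, 410, 404, 436]
t=23: [334, 500, 334, 343, 337, 505, 337, 343]
t=24: [324, 331, 324, 469, 326, 333, 326, 469]
t=25: [315, 463, 315, 322, 315, 464, 315, 322]
t=26: [310, 318, 310, 458, 311, 318, 311, 458]
t=27: [308, 455, 308, 315, 308, 456, 308, 315]
t=28: [306, 314, 306, 454, 307, 314, 307, 454]
t=29: [306, 453, 306, 313, 306, 454, 306, 313]
t=30: [305, 313, 305, 453, 305, 313, 305, 453]
t=31: [305, 453, 305, 313, 305, 453, 305, 313]
t=32: [305, 313, 305, 453, 305, 313, 305, 453]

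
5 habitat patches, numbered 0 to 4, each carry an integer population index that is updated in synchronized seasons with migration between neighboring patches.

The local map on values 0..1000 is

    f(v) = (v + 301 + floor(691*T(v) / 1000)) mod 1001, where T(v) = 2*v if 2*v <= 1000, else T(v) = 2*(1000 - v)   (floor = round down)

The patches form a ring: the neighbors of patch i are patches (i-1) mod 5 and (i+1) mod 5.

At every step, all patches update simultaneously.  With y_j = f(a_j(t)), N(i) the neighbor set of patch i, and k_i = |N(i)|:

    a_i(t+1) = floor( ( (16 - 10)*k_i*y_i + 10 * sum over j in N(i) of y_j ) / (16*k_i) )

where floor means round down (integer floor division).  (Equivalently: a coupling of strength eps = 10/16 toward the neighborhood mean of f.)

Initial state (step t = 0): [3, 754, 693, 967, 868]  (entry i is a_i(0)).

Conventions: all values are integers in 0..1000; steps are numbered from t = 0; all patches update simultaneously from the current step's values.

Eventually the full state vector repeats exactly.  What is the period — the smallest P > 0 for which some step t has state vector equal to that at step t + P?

Answer: 9
Key observation: The state at step 43, [448, 448, 448, 448, 448], reappears at step 52 — and no state repeats earlier — so the cycle the system enters has period 9.

Derivation:
t=0: [3, 754, 693, 967, 868]
t=1: [347, 373, 376, 356, 325]
t=2: [129, 170, 177, 139, 113]
t=3: [626, 680, 688, 640, 601]
t=4: [438, 427, 425, 436, 444]
t=5: [339, 323, 321, 335, 346]
t=6: [100, 79, 75, 95, 110]
t=7: [530, 501, 497, 523, 544]
t=8: [480, 484, 484, 479, 478]
t=9: [444, 449, 448, 443, 440]
t=10: [357, 364, 363, 356, 353]
t=11: [152, 160, 159, 150, 145]
t=12: [663, 675, 673, 660, 655]
t=13: [427, 425, 425, 428, 429]
t=14: [316, 313, 314, 317, 319]
t=15: [52, 47, 48, 53, 55]
t=16: [422, 416, 417, 424, 427]
t=17: [304, 295, 297, 306, 310]
t=18: [21, 10, 12, 24, 30]
t=19: [349, 334, 336, 353, 361]
t=20: [128, 107, 110, 133, 144]
t=21: [601, 573, 577, 608, 623]
t=22: [452, 458, 457, 451, 448]
t=23: [377, 385, 384, 376, 372]
t=24: [200, 210, 209, 198, 192]
t=25: [778, 792, 790, 775, 768]
t=26: [383, 380, 381, 384, 385]
t=27: [211, 207, 208, 212, 214]
t=28: [802, 797, 798, 803, 806]
t=29: [375, 376, 376, 375, 374]
t=30: [192, 194, 194, 192, 191]
t=31: [758, 761, 761, 758, 756]
t=32: [392, 391, 391, 392, 392]
t=33: [232, 231, 231, 232, 233]
t=34: [853, 851, 851, 853, 854]
t=35: [355, 356, 356, 355, 355]
t=36: [145, 146, 146, 145, 145]
t=37: [646, 647, 647, 646, 646]
t=38: [434, 434, 434, 434, 435]
t=39: [333, 333, 333, 333, 334]
t=40: [93, 93, 93, 93, 93]
t=41: [522, 522, 522, 522, 522]
t=42: [482, 482, 482, 482, 482]
t=43: [448, 448, 448, 448, 448]
t=44: [367, 367, 367, 367, 367]
t=45: [174, 174, 174, 174, 174]
t=46: [715, 715, 715, 715, 715]
t=47: [408, 408, 408, 408, 408]
t=48: [271, 271, 271, 271, 271]
t=49: [946, 946, 946, 946, 946]
t=50: [320, 320, 320, 320, 320]
t=51: [62, 62, 62, 62, 62]
t=52: [448, 448, 448, 448, 448]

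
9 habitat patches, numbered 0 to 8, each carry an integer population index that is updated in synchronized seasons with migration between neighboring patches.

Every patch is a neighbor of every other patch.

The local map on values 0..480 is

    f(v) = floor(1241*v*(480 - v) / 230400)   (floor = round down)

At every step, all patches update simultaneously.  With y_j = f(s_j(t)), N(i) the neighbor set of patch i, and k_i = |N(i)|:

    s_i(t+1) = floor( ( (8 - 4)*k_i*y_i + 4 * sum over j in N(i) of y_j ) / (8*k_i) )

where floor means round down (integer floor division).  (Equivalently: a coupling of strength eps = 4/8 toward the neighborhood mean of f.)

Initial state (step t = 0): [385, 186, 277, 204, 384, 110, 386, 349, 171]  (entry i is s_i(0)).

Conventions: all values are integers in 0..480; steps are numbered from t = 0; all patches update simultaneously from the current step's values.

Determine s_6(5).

Simulating step by step:
t=0: [385, 186, 277, 204, 384, 110, 386, 349, 171]
t=1: [226, 268, 272, 272, 226, 235, 225, 247, 264]
t=2: [308, 306, 305, 305, 308, 308, 308, 308, 307]
t=3: [285, 285, 286, 286, 285, 285, 285, 285, 285]
t=4: [298, 298, 298, 298, 298, 298, 298, 298, 298]
t=5: [292, 292, 292, 292, 292, 292, 292, 292, 292]

Answer: s_6(5) = 292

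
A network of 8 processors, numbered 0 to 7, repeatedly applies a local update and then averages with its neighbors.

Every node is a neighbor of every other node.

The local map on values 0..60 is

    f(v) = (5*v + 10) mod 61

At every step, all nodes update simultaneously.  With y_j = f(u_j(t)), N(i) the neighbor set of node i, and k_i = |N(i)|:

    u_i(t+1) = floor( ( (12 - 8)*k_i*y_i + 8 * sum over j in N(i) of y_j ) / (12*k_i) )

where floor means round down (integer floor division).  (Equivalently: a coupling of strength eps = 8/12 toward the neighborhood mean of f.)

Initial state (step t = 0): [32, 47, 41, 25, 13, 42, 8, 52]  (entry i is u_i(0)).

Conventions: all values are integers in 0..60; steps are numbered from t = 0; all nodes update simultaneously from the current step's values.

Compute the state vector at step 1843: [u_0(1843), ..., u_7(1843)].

Answer: [45, 42, 45, 42, 42, 42, 45, 42]
Key observation: The state at step 33, [33, 30, 33, 30, 30, 30, 33, 30], reappears at step 42: the system is in a cycle of period 9 from step 33 on.  Therefore the state at step 1843 equals the state at step 33 + ((1843 - 33) mod 9) = 34, which is [45, 42, 45, 42, 42, 42, 45, 42].

Derivation:
t=0: [32, 47, 41, 25, 13, 42, 8, 52]
t=1: [32, 21, 28, 24, 24, 29, 32, 27]
t=2: [35, 36, 30, 25, 25, 31, 35, 29]
t=3: [14, 16, 23, 17, 17, 24, 14, 22]
t=4: [24, 26, 20, 27, 27, 21, 24, 33]
t=5: [24, 26, 34, 27, 27, 35, 24, 35]
t=6: [15, 17, 27, 19, 19, 14, 15, 14]
t=7: [27, 30, 27, 32, 32, 26, 27, 26]
t=8: [28, 31, 28, 34, 34, 27, 28, 27]
t=9: [34, 37, 34, 41, 41, 33, 34, 33]
t=10: [47, 36, 47, 41, 41, 46, 47, 46]
t=11: [18, 19, 18, 25, 25, 31, 18, 31]
t=12: [35, 36, 35, 29, 29, 36, 35, 36]
t=13: [9, 10, 9, 16, 16, 10, 9, 10]
t=14: [51, 52, 51, 45, 45, 52, 51, 52]
t=15: [28, 29, 28, 35, 35, 29, 28, 29]
t=16: [24, 25, 24, 18, 18, 25, 24, 25]
t=17: [15, 16, 15, 22, 22, 16, 15, 16]
t=18: [32, 33, 32, 40, 40, 33, 32, 33]
t=19: [45, 46, 45, 40, 40, 46, 45, 46]
t=20: [48, 49, 48, 42, 42, 49, 48, 49]
t=21: [13, 14, 13, 20, 20, 14, 13, 14]
t=22: [22, 23, 22, 30, 30, 23, 22, 23]
t=23: [39, 25, 39, 34, 34, 25, 39, 25]
t=24: [26, 24, 26, 34, 34, 24, 26, 24]
t=25: [22, 20, 22, 32, 32, 20, 22, 20]
t=26: [54, 51, 54, 51, 51, 51, 54, 51]
t=27: [28, 25, 28, 25, 25, 25, 28, 25]
t=28: [20, 17, 20, 17, 17, 17, 20, 17]
t=29: [41, 38, 41, 38, 38, 38, 41, 38]
t=30: [24, 21, 24, 21, 21, 21, 24, 21]
t=31: [29, 40, 29, 40, 40, 40, 29, 40]
t=32: [30, 28, 30, 28, 28, 28, 30, 28]
t=33: [33, 30, 33, 30, 30, 30, 33, 30]
t=34: [45, 42, 45, 42, 42, 42, 45, 42]
t=35: [44, 41, 44, 41, 41, 41, 44, 41]
t=36: [39, 36, 39, 36, 36, 36, 39, 36]
t=37: [14, 11, 14, 11, 11, 11, 14, 11]
t=38: [11, 8, 11, 8, 8, 8, 11, 8]
t=39: [25, 36, 25, 36, 36, 36, 25, 36]
t=40: [10, 8, 10, 8, 8, 8, 10, 8]
t=41: [55, 52, 55, 52, 52, 52, 55, 52]
t=42: [33, 30, 33, 30, 30, 30, 33, 30]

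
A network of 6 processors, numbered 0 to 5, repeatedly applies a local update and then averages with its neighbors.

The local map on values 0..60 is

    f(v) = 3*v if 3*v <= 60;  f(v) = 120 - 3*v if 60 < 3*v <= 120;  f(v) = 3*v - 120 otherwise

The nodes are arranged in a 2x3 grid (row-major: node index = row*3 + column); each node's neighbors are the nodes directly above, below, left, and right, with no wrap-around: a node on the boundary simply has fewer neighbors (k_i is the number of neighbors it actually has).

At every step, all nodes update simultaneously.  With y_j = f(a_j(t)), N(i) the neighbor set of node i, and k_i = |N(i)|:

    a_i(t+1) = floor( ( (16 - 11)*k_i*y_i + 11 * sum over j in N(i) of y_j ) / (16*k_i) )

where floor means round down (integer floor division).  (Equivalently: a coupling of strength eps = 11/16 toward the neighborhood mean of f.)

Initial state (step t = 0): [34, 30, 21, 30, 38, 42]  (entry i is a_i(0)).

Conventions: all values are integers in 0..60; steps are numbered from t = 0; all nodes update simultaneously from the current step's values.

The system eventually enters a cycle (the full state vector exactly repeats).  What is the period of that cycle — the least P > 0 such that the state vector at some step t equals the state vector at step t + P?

Simulating step by step:
t=0: [34, 30, 21, 30, 38, 42]
t=1: [26, 27, 30, 17, 17, 23]
t=2: [44, 40, 40, 47, 48, 43]
t=3: [10, 8, 3, 18, 14, 11]
t=4: [36, 26, 22, 41, 38, 27]
t=5: [19, 29, 44, 7, 21, 32]
t=6: [36, 39, 23, 45, 35, 31]
t=7: [9, 18, 26, 13, 15, 31]
t=8: [40, 43, 40, 36, 41, 38]
t=9: [7, 3, 5, 4, 7, 2]
t=10: [13, 15, 9, 18, 12, 14]
t=11: [46, 37, 38, 42, 43, 34]
t=12: [10, 10, 11, 11, 10, 10]
t=13: [31, 30, 30, 30, 30, 31]
t=14: [29, 29, 28, 28, 29, 29]
t=15: [34, 33, 33, 33, 33, 34]
t=16: [20, 20, 19, 19, 20, 20]
t=17: [58, 59, 59, 59, 59, 58]
t=18: [56, 56, 55, 55, 56, 56]
t=19: [46, 47, 47, 47, 47, 46]
t=20: [20, 20, 19, 19, 20, 20]

Answer: 4
Key observation: The state at step 16, [20, 20, 19, 19, 20, 20], reappears at step 20 — and no state repeats earlier — so the cycle the system enters has period 4.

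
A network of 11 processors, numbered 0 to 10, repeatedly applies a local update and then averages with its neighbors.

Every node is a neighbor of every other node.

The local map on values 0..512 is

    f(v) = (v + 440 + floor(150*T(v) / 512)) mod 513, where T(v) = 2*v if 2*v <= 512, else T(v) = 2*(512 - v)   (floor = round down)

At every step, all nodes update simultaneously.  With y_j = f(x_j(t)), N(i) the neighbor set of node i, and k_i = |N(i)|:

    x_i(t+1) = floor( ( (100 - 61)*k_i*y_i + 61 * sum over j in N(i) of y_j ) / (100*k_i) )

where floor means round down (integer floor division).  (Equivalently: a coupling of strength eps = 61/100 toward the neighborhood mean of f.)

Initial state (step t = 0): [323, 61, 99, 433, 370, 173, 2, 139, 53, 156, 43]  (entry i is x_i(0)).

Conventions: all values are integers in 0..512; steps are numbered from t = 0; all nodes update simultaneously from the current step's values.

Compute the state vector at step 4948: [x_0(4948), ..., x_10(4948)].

Simulating step by step:
t=0: [323, 61, 99, 433, 370, 173, 2, 139, 53, 156, 43]
t=1: [285, 174, 194, 300, 291, 233, 312, 215, 170, 224, 334]
t=2: [311, 264, 274, 313, 311, 295, 314, 285, 262, 290, 317]
t=3: [350, 344, 345, 350, 350, 348, 351, 347, 344, 347, 351]
t=4: [370, 369, 369, 370, 370, 370, 370, 370, 369, 370, 370]
t=5: [379, 379, 379, 379, 379, 379, 379, 379, 379, 379, 379]
t=6: [383, 383, 383, 383, 383, 383, 383, 383, 383, 383, 383]
t=7: [385, 385, 385, 385, 385, 385, 385, 385, 385, 385, 385]
t=8: [386, 386, 386, 386, 386, 386, 386, 386, 386, 386, 386]
t=9: [386, 386, 386, 386, 386, 386, 386, 386, 386, 386, 386]

Answer: [386, 386, 386, 386, 386, 386, 386, 386, 386, 386, 386]
Key observation: The state at step 8, [386, 386, 386, 386, 386, 386, 386, 386, 386, 386, 386], reappears at step 9: the system is in a cycle of period 1 from step 8 on.  Therefore the state at step 4948 equals the state at step 8 + ((4948 - 8) mod 1) = 8, which is [386, 386, 386, 386, 386, 386, 386, 386, 386, 386, 386].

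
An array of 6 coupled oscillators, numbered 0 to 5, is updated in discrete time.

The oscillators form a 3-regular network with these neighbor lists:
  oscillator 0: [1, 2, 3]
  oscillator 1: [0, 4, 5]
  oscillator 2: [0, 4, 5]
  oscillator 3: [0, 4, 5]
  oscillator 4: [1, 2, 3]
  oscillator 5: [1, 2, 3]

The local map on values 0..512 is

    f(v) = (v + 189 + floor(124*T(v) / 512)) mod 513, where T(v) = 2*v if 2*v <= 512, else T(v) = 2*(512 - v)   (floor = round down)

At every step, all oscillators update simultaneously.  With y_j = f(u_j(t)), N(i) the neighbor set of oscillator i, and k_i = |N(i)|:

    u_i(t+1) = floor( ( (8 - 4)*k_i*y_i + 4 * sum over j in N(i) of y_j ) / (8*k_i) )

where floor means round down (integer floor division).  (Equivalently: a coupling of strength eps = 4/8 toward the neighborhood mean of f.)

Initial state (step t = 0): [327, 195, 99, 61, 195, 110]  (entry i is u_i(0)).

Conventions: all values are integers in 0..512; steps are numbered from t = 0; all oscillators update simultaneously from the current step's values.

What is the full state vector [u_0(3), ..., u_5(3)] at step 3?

Answer: [297, 335, 321, 316, 344, 332]

Derivation:
t=0: [327, 195, 99, 61, 195, 110]
t=1: [228, 392, 321, 293, 421, 358]
t=2: [55, 106, 88, 81, 118, 102]
t=3: [297, 335, 321, 316, 344, 332]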